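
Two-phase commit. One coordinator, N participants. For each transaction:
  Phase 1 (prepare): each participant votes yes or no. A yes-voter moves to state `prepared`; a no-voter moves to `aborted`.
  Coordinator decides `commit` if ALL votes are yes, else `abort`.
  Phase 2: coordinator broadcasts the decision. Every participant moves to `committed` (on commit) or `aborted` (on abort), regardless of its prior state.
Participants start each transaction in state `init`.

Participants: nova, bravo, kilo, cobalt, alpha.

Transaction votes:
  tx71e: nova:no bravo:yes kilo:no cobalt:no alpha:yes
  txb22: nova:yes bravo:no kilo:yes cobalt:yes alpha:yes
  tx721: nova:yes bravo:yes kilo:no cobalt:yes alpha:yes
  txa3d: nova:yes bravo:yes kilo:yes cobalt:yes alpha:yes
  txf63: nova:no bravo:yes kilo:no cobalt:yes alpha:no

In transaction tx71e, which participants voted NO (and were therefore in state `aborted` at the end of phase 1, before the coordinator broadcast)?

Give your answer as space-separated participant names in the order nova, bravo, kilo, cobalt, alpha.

Answer: nova kilo cobalt

Derivation:
Txn tx71e phase 1: nova no -> aborted; bravo yes -> prepared; kilo no -> aborted; cobalt no -> aborted; alpha yes -> prepared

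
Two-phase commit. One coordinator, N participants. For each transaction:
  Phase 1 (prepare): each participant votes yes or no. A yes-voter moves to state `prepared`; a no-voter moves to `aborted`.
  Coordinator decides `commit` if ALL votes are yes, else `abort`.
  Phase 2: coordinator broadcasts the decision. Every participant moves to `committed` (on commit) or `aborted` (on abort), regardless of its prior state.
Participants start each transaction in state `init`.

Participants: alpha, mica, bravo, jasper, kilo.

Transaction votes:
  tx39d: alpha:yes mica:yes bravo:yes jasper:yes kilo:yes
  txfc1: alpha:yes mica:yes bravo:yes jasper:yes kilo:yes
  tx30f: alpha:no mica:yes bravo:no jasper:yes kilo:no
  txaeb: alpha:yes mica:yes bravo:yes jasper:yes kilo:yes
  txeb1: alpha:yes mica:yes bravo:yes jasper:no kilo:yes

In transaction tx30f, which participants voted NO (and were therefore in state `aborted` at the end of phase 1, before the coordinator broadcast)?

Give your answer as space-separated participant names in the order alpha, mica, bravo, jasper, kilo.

Txn tx30f phase 1: alpha no -> aborted; mica yes -> prepared; bravo no -> aborted; jasper yes -> prepared; kilo no -> aborted

Answer: alpha bravo kilo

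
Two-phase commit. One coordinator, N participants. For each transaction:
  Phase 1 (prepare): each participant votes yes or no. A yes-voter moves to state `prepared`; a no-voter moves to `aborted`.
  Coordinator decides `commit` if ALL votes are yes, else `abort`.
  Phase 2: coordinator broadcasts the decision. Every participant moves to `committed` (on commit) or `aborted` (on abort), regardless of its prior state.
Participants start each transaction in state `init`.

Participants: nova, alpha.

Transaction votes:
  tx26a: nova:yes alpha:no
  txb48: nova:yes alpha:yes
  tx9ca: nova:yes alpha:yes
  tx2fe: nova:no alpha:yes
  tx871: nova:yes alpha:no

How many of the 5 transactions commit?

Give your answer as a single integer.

tx26a: no from alpha -> abort (commits=0)
txb48: all yes -> commit (commits=1)
tx9ca: all yes -> commit (commits=2)
tx2fe: no from nova -> abort (commits=2)
tx871: no from alpha -> abort (commits=2)

Answer: 2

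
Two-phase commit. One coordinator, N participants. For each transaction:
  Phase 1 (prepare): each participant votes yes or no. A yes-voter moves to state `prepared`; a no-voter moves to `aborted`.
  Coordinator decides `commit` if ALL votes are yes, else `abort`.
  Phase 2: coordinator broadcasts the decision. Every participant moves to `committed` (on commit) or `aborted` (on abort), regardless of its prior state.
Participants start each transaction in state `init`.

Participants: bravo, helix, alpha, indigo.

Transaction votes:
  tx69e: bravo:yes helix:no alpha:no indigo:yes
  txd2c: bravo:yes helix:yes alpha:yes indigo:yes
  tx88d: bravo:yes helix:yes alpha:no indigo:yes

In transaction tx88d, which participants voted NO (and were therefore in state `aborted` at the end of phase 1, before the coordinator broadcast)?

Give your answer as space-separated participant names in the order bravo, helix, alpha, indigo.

Answer: alpha

Derivation:
Txn tx88d phase 1: bravo yes -> prepared; helix yes -> prepared; alpha no -> aborted; indigo yes -> prepared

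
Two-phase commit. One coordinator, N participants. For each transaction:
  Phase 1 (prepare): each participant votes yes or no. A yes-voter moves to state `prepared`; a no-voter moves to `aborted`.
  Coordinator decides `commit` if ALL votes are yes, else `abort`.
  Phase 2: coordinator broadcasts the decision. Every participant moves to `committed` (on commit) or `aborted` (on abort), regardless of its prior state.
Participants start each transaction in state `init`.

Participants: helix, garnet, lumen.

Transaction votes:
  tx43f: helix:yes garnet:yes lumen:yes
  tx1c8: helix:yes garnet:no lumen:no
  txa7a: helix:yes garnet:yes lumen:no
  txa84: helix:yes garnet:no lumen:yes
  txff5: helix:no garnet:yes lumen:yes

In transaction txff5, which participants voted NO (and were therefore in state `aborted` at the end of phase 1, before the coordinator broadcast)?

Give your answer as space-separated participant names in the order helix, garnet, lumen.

Txn txff5 phase 1: helix no -> aborted; garnet yes -> prepared; lumen yes -> prepared

Answer: helix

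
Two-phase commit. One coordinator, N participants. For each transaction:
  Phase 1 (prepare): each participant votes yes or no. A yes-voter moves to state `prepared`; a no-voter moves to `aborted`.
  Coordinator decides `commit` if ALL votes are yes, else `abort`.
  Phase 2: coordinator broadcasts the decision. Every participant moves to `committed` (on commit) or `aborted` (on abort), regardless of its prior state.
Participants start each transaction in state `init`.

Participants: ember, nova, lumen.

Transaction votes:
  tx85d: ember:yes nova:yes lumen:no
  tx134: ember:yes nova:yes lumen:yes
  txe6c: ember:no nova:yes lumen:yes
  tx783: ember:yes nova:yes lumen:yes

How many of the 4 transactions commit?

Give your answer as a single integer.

tx85d: no from lumen -> abort (commits=0)
tx134: all yes -> commit (commits=1)
txe6c: no from ember -> abort (commits=1)
tx783: all yes -> commit (commits=2)

Answer: 2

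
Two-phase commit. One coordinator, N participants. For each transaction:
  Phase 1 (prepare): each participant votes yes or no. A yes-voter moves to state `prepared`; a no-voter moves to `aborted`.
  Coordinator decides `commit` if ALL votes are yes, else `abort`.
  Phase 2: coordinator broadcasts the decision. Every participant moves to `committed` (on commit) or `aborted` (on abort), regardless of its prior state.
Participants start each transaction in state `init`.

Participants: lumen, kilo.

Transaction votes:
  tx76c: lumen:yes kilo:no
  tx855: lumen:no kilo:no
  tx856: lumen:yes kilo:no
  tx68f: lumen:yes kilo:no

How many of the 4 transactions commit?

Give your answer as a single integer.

tx76c: no from kilo -> abort (commits=0)
tx855: no from lumen, kilo -> abort (commits=0)
tx856: no from kilo -> abort (commits=0)
tx68f: no from kilo -> abort (commits=0)

Answer: 0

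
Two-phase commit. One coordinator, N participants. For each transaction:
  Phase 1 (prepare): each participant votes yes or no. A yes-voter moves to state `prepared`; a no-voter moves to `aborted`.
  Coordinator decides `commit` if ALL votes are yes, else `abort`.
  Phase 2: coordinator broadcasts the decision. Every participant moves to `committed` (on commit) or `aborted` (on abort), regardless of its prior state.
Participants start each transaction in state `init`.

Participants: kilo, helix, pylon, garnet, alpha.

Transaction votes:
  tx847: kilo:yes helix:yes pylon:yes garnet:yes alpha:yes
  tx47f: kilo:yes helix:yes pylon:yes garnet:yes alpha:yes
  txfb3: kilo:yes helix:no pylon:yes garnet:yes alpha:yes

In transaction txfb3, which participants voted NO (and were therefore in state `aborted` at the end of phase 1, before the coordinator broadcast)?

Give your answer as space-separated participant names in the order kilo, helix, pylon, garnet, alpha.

Answer: helix

Derivation:
Txn txfb3 phase 1: kilo yes -> prepared; helix no -> aborted; pylon yes -> prepared; garnet yes -> prepared; alpha yes -> prepared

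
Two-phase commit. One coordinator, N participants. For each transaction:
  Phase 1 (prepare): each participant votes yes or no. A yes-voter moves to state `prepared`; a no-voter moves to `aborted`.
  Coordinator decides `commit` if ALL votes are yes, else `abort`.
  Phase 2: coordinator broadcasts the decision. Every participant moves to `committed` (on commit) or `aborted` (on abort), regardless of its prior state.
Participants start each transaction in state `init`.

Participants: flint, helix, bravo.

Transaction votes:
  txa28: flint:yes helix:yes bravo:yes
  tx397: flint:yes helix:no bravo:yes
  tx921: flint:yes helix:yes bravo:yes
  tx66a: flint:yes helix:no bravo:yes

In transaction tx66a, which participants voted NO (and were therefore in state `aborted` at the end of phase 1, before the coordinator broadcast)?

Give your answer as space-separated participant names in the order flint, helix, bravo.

Answer: helix

Derivation:
Txn tx66a phase 1: flint yes -> prepared; helix no -> aborted; bravo yes -> prepared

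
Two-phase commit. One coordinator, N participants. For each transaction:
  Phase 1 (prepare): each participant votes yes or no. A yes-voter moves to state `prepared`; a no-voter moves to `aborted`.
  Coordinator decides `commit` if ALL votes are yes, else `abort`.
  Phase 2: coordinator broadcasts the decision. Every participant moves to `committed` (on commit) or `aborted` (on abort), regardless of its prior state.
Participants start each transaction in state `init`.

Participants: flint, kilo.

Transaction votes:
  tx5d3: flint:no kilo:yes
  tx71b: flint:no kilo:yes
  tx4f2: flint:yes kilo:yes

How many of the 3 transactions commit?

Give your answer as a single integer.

Answer: 1

Derivation:
tx5d3: no from flint -> abort (commits=0)
tx71b: no from flint -> abort (commits=0)
tx4f2: all yes -> commit (commits=1)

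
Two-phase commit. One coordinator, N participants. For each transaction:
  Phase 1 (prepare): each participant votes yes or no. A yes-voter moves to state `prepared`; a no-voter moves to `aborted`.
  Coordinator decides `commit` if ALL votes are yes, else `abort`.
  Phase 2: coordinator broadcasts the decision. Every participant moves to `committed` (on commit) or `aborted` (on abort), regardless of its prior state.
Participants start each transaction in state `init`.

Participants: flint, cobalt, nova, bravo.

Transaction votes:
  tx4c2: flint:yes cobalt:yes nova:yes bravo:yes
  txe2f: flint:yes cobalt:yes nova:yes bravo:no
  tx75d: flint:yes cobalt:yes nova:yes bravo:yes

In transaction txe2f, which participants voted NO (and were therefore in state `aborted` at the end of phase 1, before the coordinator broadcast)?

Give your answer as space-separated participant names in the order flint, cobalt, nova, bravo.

Txn txe2f phase 1: flint yes -> prepared; cobalt yes -> prepared; nova yes -> prepared; bravo no -> aborted

Answer: bravo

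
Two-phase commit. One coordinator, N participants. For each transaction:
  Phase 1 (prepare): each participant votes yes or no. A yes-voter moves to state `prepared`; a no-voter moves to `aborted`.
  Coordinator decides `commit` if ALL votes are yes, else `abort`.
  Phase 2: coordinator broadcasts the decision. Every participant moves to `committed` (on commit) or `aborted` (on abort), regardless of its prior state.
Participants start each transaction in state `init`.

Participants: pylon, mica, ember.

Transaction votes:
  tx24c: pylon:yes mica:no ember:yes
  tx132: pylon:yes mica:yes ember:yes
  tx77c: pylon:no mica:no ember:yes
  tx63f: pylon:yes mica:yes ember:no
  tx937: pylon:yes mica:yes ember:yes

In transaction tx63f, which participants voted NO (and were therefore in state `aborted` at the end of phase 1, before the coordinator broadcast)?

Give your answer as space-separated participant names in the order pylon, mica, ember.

Txn tx63f phase 1: pylon yes -> prepared; mica yes -> prepared; ember no -> aborted

Answer: ember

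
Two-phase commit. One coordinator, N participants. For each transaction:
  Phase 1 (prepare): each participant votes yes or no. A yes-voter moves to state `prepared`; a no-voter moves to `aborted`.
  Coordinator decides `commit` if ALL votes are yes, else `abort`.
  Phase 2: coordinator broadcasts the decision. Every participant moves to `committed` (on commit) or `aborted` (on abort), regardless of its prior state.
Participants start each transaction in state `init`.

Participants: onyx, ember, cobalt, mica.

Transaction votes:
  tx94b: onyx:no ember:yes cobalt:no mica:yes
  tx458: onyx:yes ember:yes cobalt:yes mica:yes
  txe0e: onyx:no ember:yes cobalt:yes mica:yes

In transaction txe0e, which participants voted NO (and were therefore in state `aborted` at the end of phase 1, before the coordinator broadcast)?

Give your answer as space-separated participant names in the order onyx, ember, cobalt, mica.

Answer: onyx

Derivation:
Txn txe0e phase 1: onyx no -> aborted; ember yes -> prepared; cobalt yes -> prepared; mica yes -> prepared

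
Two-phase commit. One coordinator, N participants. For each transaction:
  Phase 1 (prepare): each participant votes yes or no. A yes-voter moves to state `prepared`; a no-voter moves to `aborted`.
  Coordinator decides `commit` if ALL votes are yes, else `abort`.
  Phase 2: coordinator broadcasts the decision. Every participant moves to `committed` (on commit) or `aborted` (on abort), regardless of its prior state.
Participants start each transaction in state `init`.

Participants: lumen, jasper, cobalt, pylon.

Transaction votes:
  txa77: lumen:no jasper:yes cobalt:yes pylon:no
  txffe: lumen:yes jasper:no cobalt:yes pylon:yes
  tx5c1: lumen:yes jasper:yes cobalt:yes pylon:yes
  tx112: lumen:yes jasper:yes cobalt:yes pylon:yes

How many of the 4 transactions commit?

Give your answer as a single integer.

txa77: no from lumen, pylon -> abort (commits=0)
txffe: no from jasper -> abort (commits=0)
tx5c1: all yes -> commit (commits=1)
tx112: all yes -> commit (commits=2)

Answer: 2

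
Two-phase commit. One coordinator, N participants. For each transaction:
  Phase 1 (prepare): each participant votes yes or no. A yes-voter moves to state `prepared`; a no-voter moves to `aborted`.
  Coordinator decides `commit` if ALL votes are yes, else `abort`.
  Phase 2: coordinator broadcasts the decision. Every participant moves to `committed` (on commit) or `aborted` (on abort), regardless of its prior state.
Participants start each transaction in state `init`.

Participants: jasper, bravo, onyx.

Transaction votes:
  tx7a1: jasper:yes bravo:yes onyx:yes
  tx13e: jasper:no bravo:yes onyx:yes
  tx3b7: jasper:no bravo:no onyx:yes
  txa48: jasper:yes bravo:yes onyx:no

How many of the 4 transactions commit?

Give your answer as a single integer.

Answer: 1

Derivation:
tx7a1: all yes -> commit (commits=1)
tx13e: no from jasper -> abort (commits=1)
tx3b7: no from jasper, bravo -> abort (commits=1)
txa48: no from onyx -> abort (commits=1)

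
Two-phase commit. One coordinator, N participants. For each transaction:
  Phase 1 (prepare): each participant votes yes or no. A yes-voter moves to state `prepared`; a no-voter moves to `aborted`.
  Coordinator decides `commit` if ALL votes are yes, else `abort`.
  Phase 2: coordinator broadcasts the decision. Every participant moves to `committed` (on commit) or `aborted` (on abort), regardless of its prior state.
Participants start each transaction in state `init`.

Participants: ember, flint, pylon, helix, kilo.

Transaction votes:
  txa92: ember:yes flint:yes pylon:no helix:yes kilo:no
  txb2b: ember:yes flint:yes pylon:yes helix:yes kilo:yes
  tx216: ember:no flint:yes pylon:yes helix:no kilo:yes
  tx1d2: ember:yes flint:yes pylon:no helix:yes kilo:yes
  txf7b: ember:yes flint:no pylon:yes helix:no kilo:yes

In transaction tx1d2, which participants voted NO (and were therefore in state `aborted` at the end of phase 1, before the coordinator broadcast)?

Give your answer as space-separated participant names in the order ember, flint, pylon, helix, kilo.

Answer: pylon

Derivation:
Txn tx1d2 phase 1: ember yes -> prepared; flint yes -> prepared; pylon no -> aborted; helix yes -> prepared; kilo yes -> prepared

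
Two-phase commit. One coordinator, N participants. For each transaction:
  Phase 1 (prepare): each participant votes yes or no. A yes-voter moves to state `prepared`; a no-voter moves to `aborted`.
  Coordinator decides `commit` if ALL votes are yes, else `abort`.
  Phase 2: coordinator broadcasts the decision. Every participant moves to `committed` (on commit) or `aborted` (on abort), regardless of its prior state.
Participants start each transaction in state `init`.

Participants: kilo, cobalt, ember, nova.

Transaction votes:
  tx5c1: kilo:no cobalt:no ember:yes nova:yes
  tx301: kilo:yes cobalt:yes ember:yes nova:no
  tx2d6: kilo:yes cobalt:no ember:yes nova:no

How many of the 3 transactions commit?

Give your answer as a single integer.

Answer: 0

Derivation:
tx5c1: no from kilo, cobalt -> abort (commits=0)
tx301: no from nova -> abort (commits=0)
tx2d6: no from cobalt, nova -> abort (commits=0)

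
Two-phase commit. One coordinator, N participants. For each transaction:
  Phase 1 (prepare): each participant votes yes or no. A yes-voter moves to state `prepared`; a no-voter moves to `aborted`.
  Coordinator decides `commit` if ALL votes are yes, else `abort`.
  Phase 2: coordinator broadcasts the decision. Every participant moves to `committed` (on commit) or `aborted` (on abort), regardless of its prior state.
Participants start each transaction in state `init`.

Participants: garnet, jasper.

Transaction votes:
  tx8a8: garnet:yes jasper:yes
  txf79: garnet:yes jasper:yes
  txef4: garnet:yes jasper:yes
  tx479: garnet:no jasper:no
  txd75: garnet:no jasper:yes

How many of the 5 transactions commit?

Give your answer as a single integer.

tx8a8: all yes -> commit (commits=1)
txf79: all yes -> commit (commits=2)
txef4: all yes -> commit (commits=3)
tx479: no from garnet, jasper -> abort (commits=3)
txd75: no from garnet -> abort (commits=3)

Answer: 3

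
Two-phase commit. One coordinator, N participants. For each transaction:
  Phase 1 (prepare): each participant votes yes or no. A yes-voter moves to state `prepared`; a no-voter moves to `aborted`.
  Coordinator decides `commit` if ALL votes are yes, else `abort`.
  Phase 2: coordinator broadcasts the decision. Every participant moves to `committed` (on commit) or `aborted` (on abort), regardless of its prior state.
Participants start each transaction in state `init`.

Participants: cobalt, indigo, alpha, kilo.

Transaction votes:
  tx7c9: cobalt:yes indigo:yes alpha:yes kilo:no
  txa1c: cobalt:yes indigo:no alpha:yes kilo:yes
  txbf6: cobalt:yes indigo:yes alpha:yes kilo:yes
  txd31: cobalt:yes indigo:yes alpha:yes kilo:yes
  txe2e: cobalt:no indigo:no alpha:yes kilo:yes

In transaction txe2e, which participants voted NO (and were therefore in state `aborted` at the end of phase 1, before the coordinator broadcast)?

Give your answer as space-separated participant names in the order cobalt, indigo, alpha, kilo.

Txn txe2e phase 1: cobalt no -> aborted; indigo no -> aborted; alpha yes -> prepared; kilo yes -> prepared

Answer: cobalt indigo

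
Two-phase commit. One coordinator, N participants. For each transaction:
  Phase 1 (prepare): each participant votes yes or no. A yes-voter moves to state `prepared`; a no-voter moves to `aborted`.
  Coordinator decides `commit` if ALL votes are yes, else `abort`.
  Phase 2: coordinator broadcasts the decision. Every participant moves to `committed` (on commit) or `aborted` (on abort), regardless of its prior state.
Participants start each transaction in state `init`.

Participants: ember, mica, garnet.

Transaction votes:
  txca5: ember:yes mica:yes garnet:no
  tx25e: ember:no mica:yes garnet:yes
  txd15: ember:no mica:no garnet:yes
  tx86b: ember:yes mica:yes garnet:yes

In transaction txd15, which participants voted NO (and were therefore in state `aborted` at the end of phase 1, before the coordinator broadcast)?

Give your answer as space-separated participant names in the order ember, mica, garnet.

Answer: ember mica

Derivation:
Txn txd15 phase 1: ember no -> aborted; mica no -> aborted; garnet yes -> prepared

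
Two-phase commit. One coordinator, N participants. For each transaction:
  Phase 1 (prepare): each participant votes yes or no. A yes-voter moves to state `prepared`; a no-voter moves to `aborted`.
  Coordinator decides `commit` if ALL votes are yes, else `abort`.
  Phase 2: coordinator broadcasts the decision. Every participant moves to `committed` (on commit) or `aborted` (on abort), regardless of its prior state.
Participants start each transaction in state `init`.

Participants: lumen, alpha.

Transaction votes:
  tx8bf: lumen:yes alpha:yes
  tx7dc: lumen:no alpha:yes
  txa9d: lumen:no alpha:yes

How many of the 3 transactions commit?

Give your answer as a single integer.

Answer: 1

Derivation:
tx8bf: all yes -> commit (commits=1)
tx7dc: no from lumen -> abort (commits=1)
txa9d: no from lumen -> abort (commits=1)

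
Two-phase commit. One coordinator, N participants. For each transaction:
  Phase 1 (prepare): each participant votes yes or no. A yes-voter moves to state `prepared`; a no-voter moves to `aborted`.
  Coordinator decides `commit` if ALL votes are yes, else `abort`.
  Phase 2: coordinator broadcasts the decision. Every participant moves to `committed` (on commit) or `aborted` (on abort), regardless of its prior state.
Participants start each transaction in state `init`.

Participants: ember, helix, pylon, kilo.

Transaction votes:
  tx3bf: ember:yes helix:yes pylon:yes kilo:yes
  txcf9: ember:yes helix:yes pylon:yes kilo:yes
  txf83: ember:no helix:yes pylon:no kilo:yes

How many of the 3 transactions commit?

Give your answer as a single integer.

Answer: 2

Derivation:
tx3bf: all yes -> commit (commits=1)
txcf9: all yes -> commit (commits=2)
txf83: no from ember, pylon -> abort (commits=2)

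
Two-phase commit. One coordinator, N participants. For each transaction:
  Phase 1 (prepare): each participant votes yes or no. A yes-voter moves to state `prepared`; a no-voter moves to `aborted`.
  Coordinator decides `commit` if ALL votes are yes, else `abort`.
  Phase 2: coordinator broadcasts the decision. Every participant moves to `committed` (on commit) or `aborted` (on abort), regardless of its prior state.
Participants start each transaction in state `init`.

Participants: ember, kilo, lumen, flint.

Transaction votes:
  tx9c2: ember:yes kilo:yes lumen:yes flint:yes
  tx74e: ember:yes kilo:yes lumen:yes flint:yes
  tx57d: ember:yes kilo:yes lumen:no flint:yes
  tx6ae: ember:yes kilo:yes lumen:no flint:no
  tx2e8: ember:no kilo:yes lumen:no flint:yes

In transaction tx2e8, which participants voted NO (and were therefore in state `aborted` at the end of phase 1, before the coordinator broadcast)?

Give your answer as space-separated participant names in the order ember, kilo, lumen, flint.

Txn tx2e8 phase 1: ember no -> aborted; kilo yes -> prepared; lumen no -> aborted; flint yes -> prepared

Answer: ember lumen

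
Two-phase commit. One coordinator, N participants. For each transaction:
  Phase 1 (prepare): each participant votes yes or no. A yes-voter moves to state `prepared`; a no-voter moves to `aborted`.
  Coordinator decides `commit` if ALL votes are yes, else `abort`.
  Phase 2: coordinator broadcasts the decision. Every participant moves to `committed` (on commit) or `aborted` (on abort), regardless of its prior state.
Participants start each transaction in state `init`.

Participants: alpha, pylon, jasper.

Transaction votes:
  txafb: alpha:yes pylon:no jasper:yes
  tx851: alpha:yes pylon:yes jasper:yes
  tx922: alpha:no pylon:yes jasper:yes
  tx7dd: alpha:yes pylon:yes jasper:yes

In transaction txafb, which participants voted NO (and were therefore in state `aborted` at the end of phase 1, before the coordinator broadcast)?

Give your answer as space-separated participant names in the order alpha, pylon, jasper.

Txn txafb phase 1: alpha yes -> prepared; pylon no -> aborted; jasper yes -> prepared

Answer: pylon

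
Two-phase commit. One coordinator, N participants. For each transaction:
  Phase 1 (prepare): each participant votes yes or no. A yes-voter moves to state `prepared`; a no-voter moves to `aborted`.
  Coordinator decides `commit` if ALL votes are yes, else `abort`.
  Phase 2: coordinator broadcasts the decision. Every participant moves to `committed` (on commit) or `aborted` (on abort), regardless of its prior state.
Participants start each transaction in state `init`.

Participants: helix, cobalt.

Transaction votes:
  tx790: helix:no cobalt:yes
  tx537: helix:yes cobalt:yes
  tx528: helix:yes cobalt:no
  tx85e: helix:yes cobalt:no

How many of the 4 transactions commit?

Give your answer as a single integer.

Answer: 1

Derivation:
tx790: no from helix -> abort (commits=0)
tx537: all yes -> commit (commits=1)
tx528: no from cobalt -> abort (commits=1)
tx85e: no from cobalt -> abort (commits=1)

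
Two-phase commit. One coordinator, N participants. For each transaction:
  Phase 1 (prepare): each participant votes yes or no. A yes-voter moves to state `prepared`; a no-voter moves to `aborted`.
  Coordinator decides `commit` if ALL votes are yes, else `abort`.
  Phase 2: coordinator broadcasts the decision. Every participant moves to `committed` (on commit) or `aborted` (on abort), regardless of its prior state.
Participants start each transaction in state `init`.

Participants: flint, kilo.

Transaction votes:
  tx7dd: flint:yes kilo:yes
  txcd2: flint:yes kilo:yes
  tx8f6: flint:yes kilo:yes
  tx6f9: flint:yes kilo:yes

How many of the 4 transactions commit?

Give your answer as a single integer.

Answer: 4

Derivation:
tx7dd: all yes -> commit (commits=1)
txcd2: all yes -> commit (commits=2)
tx8f6: all yes -> commit (commits=3)
tx6f9: all yes -> commit (commits=4)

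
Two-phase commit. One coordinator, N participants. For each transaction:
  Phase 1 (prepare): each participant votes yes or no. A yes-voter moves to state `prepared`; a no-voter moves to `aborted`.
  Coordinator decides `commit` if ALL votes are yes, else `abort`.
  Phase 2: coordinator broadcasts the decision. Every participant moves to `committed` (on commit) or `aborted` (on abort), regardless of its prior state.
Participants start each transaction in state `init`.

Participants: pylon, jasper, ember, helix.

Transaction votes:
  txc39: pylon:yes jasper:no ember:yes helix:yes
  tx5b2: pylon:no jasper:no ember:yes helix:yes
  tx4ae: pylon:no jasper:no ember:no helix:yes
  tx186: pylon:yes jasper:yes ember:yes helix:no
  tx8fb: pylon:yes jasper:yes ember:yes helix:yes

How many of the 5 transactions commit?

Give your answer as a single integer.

Answer: 1

Derivation:
txc39: no from jasper -> abort (commits=0)
tx5b2: no from pylon, jasper -> abort (commits=0)
tx4ae: no from pylon, jasper, ember -> abort (commits=0)
tx186: no from helix -> abort (commits=0)
tx8fb: all yes -> commit (commits=1)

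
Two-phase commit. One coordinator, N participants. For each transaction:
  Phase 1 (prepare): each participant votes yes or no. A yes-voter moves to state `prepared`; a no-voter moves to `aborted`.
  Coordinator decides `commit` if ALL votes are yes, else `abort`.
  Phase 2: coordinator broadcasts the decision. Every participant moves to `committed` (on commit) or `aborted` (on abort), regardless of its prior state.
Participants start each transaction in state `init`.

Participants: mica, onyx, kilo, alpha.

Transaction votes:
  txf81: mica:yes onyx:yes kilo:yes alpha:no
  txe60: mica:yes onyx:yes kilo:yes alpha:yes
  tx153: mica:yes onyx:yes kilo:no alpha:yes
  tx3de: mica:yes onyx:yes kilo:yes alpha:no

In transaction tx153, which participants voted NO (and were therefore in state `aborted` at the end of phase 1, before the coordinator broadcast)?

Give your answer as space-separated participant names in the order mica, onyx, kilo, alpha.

Answer: kilo

Derivation:
Txn tx153 phase 1: mica yes -> prepared; onyx yes -> prepared; kilo no -> aborted; alpha yes -> prepared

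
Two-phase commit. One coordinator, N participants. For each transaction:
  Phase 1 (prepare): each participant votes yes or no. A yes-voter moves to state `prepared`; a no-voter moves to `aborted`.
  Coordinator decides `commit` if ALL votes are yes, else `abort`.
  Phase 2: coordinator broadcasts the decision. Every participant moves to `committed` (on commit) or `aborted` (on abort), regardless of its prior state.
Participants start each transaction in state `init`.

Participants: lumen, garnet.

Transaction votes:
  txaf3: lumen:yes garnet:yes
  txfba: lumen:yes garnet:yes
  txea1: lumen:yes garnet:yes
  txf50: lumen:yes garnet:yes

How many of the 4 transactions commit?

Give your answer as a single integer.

Answer: 4

Derivation:
txaf3: all yes -> commit (commits=1)
txfba: all yes -> commit (commits=2)
txea1: all yes -> commit (commits=3)
txf50: all yes -> commit (commits=4)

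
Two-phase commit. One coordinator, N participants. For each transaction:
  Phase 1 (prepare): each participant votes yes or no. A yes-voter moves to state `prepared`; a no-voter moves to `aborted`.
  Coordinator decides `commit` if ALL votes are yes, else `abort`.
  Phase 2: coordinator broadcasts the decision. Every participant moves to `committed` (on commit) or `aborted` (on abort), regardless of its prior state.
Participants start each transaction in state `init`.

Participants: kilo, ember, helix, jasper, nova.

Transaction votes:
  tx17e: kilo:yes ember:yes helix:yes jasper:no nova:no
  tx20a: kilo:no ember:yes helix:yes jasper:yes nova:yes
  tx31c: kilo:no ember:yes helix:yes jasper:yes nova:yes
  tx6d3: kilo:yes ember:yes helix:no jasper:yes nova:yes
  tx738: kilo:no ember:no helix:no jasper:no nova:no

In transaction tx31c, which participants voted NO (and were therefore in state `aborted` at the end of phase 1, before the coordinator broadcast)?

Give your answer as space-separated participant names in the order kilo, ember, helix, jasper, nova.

Txn tx31c phase 1: kilo no -> aborted; ember yes -> prepared; helix yes -> prepared; jasper yes -> prepared; nova yes -> prepared

Answer: kilo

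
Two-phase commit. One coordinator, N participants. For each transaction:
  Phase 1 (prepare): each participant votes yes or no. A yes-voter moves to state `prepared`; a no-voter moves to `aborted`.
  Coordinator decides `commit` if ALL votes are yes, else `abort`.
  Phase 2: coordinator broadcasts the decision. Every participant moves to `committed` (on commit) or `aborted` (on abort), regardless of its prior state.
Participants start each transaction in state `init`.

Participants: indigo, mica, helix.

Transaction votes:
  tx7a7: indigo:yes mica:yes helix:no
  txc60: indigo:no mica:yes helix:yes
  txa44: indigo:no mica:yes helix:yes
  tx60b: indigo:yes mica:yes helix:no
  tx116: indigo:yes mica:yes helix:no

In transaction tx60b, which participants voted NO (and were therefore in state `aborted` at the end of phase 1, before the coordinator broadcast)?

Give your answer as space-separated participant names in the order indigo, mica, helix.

Answer: helix

Derivation:
Txn tx60b phase 1: indigo yes -> prepared; mica yes -> prepared; helix no -> aborted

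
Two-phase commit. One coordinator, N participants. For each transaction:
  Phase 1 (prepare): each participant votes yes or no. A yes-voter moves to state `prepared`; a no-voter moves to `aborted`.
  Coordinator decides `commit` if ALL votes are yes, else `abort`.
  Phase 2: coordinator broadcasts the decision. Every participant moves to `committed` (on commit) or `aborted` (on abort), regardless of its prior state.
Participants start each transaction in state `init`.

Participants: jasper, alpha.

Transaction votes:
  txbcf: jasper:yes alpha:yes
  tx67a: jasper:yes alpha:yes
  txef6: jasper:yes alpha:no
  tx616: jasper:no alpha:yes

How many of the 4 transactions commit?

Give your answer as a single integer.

txbcf: all yes -> commit (commits=1)
tx67a: all yes -> commit (commits=2)
txef6: no from alpha -> abort (commits=2)
tx616: no from jasper -> abort (commits=2)

Answer: 2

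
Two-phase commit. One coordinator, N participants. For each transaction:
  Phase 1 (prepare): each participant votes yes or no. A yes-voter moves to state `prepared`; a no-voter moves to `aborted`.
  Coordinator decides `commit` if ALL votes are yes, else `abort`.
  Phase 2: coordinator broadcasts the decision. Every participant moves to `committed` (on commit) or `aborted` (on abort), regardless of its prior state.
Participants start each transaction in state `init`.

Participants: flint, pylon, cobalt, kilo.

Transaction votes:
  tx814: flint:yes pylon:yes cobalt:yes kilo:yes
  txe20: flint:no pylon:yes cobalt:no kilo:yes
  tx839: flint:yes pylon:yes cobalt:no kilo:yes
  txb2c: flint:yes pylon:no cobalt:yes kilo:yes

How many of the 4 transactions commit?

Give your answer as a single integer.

Answer: 1

Derivation:
tx814: all yes -> commit (commits=1)
txe20: no from flint, cobalt -> abort (commits=1)
tx839: no from cobalt -> abort (commits=1)
txb2c: no from pylon -> abort (commits=1)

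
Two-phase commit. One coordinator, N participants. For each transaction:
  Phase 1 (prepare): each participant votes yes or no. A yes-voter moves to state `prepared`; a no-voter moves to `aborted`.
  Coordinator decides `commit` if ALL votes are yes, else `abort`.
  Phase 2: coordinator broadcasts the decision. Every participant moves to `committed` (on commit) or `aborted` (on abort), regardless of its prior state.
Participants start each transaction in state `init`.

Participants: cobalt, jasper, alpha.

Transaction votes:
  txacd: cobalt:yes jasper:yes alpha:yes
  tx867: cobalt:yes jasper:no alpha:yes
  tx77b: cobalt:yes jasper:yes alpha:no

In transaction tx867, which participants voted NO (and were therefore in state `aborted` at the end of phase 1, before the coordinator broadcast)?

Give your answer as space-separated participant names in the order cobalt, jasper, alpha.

Txn tx867 phase 1: cobalt yes -> prepared; jasper no -> aborted; alpha yes -> prepared

Answer: jasper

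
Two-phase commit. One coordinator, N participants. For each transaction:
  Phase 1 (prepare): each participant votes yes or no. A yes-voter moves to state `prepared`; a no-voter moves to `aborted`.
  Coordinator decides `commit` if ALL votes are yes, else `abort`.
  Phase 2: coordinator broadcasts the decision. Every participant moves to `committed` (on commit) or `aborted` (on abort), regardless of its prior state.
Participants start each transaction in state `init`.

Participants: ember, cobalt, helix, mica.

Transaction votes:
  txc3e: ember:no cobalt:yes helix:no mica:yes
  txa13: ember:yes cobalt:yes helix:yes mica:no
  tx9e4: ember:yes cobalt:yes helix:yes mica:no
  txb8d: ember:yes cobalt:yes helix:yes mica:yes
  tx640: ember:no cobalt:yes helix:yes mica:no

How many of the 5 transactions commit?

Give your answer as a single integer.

txc3e: no from ember, helix -> abort (commits=0)
txa13: no from mica -> abort (commits=0)
tx9e4: no from mica -> abort (commits=0)
txb8d: all yes -> commit (commits=1)
tx640: no from ember, mica -> abort (commits=1)

Answer: 1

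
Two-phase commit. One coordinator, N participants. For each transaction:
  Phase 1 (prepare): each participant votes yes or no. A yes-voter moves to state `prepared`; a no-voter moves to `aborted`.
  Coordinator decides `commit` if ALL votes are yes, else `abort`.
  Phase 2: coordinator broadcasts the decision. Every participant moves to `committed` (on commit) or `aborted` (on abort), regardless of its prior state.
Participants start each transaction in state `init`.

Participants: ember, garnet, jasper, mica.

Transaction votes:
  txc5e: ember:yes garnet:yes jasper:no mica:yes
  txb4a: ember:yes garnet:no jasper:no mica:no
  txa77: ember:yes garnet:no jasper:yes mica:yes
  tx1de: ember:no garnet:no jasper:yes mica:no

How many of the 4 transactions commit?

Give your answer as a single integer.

txc5e: no from jasper -> abort (commits=0)
txb4a: no from garnet, jasper, mica -> abort (commits=0)
txa77: no from garnet -> abort (commits=0)
tx1de: no from ember, garnet, mica -> abort (commits=0)

Answer: 0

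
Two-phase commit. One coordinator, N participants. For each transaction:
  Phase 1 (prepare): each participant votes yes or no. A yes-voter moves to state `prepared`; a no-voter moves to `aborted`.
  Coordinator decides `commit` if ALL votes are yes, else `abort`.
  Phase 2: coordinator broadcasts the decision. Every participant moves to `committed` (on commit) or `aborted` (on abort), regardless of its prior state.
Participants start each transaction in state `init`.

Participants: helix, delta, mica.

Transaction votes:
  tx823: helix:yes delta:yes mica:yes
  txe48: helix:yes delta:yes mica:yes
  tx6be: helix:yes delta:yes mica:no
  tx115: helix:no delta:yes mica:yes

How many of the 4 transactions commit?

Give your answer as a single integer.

Answer: 2

Derivation:
tx823: all yes -> commit (commits=1)
txe48: all yes -> commit (commits=2)
tx6be: no from mica -> abort (commits=2)
tx115: no from helix -> abort (commits=2)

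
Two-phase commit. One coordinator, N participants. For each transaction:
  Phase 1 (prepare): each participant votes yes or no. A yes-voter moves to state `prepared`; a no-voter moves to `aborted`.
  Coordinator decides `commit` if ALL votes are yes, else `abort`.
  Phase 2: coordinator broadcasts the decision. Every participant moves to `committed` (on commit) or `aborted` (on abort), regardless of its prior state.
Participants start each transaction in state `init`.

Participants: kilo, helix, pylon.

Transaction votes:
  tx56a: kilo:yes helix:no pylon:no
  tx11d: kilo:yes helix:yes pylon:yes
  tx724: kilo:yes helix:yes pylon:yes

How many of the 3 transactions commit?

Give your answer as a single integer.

Answer: 2

Derivation:
tx56a: no from helix, pylon -> abort (commits=0)
tx11d: all yes -> commit (commits=1)
tx724: all yes -> commit (commits=2)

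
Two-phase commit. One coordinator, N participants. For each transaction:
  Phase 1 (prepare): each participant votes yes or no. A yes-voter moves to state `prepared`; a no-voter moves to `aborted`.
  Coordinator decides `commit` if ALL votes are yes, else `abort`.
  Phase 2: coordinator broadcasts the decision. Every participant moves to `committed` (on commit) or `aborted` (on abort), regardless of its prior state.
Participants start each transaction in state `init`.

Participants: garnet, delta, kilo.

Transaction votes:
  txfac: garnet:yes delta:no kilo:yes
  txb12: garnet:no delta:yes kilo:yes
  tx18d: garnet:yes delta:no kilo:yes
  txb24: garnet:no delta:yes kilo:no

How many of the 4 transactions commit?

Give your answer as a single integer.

Answer: 0

Derivation:
txfac: no from delta -> abort (commits=0)
txb12: no from garnet -> abort (commits=0)
tx18d: no from delta -> abort (commits=0)
txb24: no from garnet, kilo -> abort (commits=0)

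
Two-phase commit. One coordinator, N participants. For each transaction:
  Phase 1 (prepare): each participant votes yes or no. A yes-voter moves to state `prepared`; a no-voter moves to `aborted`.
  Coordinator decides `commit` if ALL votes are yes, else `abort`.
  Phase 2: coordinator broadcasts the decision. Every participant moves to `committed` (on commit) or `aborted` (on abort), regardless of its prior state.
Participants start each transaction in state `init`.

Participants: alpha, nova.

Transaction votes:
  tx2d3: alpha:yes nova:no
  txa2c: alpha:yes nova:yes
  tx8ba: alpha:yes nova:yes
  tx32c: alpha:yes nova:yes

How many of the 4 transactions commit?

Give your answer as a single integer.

Answer: 3

Derivation:
tx2d3: no from nova -> abort (commits=0)
txa2c: all yes -> commit (commits=1)
tx8ba: all yes -> commit (commits=2)
tx32c: all yes -> commit (commits=3)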